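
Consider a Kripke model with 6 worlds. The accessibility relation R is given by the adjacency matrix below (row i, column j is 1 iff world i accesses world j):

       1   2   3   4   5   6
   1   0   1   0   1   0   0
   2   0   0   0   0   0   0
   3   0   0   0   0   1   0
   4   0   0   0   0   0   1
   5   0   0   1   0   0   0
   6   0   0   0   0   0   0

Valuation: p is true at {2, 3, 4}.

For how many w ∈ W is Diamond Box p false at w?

3

1: successors {2, 4}; Box p there: 2:T, 4:F. ✓
2: no successors, so Diamond Box p fails. ✗
3: successors {5}; Box p there: 5:T. ✓
4: successors {6}; Box p there: 6:T. ✓
5: successors {3}; Box p there: 3:F. ✗
6: no successors, so Diamond Box p fails. ✗
Satisfying worlds: {1, 3, 4}.
So Diamond Box p fails at the other 3 worlds.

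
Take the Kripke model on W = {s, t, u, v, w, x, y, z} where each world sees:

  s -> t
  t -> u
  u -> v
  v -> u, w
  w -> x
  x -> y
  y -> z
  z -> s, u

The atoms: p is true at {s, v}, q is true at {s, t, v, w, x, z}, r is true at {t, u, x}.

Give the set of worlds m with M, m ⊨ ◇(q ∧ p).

{u, z}

s: successors {t}; q ∧ p there: t:F. ✗
t: successors {u}; q ∧ p there: u:F. ✗
u: successors {v}; q ∧ p there: v:T. ✓
v: successors {u, w}; q ∧ p there: u:F, w:F. ✗
w: successors {x}; q ∧ p there: x:F. ✗
x: successors {y}; q ∧ p there: y:F. ✗
y: successors {z}; q ∧ p there: z:F. ✗
z: successors {s, u}; q ∧ p there: s:T, u:F. ✓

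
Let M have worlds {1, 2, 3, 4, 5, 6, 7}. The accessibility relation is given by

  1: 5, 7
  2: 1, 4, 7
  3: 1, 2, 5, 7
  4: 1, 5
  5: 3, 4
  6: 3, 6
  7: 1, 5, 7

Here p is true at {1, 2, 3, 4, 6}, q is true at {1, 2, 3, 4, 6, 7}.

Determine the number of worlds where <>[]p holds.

5

1: successors {5, 7}; []p there: 5:T, 7:F. ✓
2: successors {1, 4, 7}; []p there: 1:F, 4:F, 7:F. ✗
3: successors {1, 2, 5, 7}; []p there: 1:F, 2:F, 5:T, 7:F. ✓
4: successors {1, 5}; []p there: 1:F, 5:T. ✓
5: successors {3, 4}; []p there: 3:F, 4:F. ✗
6: successors {3, 6}; []p there: 3:F, 6:T. ✓
7: successors {1, 5, 7}; []p there: 1:F, 5:T, 7:F. ✓
Satisfying worlds: {1, 3, 4, 6, 7}.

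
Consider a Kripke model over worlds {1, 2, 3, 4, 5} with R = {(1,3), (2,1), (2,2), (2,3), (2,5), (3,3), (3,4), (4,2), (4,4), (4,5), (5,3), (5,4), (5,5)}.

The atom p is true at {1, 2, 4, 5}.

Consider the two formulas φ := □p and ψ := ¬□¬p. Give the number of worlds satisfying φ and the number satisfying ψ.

1 and 4

For □p:
1: successors {3}; p there: 3:F. ✗
2: successors {1, 2, 3, 5}; p there: 1:T, 2:T, 3:F, 5:T. ✗
3: successors {3, 4}; p there: 3:F, 4:T. ✗
4: successors {2, 4, 5}; p there: 2:T, 4:T, 5:T. ✓
5: successors {3, 4, 5}; p there: 3:F, 4:T, 5:T. ✗
— 1 world.
For ¬□¬p:
1: □¬p is T. ✗
2: □¬p is F. ✓
3: □¬p is F. ✓
4: □¬p is F. ✓
5: □¬p is F. ✓
— 4 worlds.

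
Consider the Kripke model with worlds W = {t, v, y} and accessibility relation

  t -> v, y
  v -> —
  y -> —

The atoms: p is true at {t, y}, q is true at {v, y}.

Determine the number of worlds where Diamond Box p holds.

t: successors {v, y}; Box p there: v:T, y:T. ✓
v: no successors, so Diamond Box p fails. ✗
y: no successors, so Diamond Box p fails. ✗
Satisfying worlds: {t}.

1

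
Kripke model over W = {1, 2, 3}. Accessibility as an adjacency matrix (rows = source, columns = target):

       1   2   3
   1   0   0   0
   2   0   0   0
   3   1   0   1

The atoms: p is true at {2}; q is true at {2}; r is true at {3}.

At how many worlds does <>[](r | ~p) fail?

2

1: no successors, so <>[](r | ~p) fails. ✗
2: no successors, so <>[](r | ~p) fails. ✗
3: successors {1, 3}; [](r | ~p) there: 1:T, 3:T. ✓
Satisfying worlds: {3}.
So <>[](r | ~p) fails at the other 2 worlds.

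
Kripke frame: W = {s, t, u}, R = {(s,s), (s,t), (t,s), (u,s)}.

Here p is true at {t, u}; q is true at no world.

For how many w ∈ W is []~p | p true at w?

2

s: []~p is F, p is F. ✗
t: []~p is T, p is T. ✓
u: []~p is T, p is T. ✓
Satisfying worlds: {t, u}.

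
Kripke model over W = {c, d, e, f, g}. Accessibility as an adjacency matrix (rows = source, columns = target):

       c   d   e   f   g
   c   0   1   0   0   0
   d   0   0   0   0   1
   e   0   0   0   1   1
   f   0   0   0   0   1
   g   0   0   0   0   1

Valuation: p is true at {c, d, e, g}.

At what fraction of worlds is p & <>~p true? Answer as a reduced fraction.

1/5

c: p is T, <>~p is F. ✗
d: p is T, <>~p is F. ✗
e: p is T, <>~p is T. ✓
f: p is F, <>~p is F. ✗
g: p is T, <>~p is F. ✗
That's 1 of 5 worlds, so 1/5.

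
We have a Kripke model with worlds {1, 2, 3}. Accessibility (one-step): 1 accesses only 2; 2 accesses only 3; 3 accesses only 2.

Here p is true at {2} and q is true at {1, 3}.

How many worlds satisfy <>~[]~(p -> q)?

2

1: successors {2}; ~[]~(p -> q) there: 2:T. ✓
2: successors {3}; ~[]~(p -> q) there: 3:F. ✗
3: successors {2}; ~[]~(p -> q) there: 2:T. ✓
Satisfying worlds: {1, 3}.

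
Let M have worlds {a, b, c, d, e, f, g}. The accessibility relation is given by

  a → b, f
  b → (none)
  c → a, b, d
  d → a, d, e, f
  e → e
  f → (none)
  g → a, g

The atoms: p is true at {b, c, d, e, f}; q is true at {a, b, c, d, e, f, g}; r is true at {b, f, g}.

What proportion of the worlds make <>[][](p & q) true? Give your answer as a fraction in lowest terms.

a: successors {b, f}; [][](p & q) there: b:T, f:T. ✓
b: no successors, so <>[][](p & q) fails. ✗
c: successors {a, b, d}; [][](p & q) there: a:T, b:T, d:F. ✓
d: successors {a, d, e, f}; [][](p & q) there: a:T, d:F, e:T, f:T. ✓
e: successors {e}; [][](p & q) there: e:T. ✓
f: no successors, so <>[][](p & q) fails. ✗
g: successors {a, g}; [][](p & q) there: a:T, g:F. ✓
That's 5 of 7 worlds, so 5/7.

5/7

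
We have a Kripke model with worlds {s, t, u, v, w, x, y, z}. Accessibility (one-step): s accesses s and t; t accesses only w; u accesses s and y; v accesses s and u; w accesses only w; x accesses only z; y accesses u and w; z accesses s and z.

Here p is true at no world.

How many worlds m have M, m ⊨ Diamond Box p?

0

s: successors {s, t}; Box p there: s:F, t:F. ✗
t: successors {w}; Box p there: w:F. ✗
u: successors {s, y}; Box p there: s:F, y:F. ✗
v: successors {s, u}; Box p there: s:F, u:F. ✗
w: successors {w}; Box p there: w:F. ✗
x: successors {z}; Box p there: z:F. ✗
y: successors {u, w}; Box p there: u:F, w:F. ✗
z: successors {s, z}; Box p there: s:F, z:F. ✗
Satisfying worlds: ∅.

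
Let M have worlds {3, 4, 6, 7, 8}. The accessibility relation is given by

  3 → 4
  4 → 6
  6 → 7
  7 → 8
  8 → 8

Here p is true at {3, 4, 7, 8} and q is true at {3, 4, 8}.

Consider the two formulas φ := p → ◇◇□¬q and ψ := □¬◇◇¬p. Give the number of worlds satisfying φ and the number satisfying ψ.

2 and 5

For p → ◇◇□¬q:
3: p is T, ◇◇□¬q is T. ✓
4: p is T, ◇◇□¬q is F. ✗
6: p is F, ◇◇□¬q is F. ✓
7: p is T, ◇◇□¬q is F. ✗
8: p is T, ◇◇□¬q is F. ✗
— 2 worlds.
For □¬◇◇¬p:
3: successors {4}; ¬◇◇¬p there: 4:T. ✓
4: successors {6}; ¬◇◇¬p there: 6:T. ✓
6: successors {7}; ¬◇◇¬p there: 7:T. ✓
7: successors {8}; ¬◇◇¬p there: 8:T. ✓
8: successors {8}; ¬◇◇¬p there: 8:T. ✓
— 5 worlds.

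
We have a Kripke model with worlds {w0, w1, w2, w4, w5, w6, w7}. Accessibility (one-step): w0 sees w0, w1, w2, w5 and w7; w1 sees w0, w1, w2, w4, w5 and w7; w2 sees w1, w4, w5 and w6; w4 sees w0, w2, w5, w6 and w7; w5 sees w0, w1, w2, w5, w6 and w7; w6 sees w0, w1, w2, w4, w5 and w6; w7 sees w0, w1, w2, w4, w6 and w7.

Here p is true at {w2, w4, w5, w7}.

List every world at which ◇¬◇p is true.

∅

w0: successors {w0, w1, w2, w5, w7}; ¬◇p there: w0:F, w1:F, w2:F, w5:F, w7:F. ✗
w1: successors {w0, w1, w2, w4, w5, w7}; ¬◇p there: w0:F, w1:F, w2:F, w4:F, w5:F, w7:F. ✗
w2: successors {w1, w4, w5, w6}; ¬◇p there: w1:F, w4:F, w5:F, w6:F. ✗
w4: successors {w0, w2, w5, w6, w7}; ¬◇p there: w0:F, w2:F, w5:F, w6:F, w7:F. ✗
w5: successors {w0, w1, w2, w5, w6, w7}; ¬◇p there: w0:F, w1:F, w2:F, w5:F, w6:F, w7:F. ✗
w6: successors {w0, w1, w2, w4, w5, w6}; ¬◇p there: w0:F, w1:F, w2:F, w4:F, w5:F, w6:F. ✗
w7: successors {w0, w1, w2, w4, w6, w7}; ¬◇p there: w0:F, w1:F, w2:F, w4:F, w6:F, w7:F. ✗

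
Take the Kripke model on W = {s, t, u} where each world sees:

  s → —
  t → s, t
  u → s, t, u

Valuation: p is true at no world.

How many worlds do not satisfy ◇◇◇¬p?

s: no successors, so ◇◇◇¬p fails. ✗
t: successors {s, t}; ◇◇¬p there: s:F, t:T. ✓
u: successors {s, t, u}; ◇◇¬p there: s:F, t:T, u:T. ✓
Satisfying worlds: {t, u}.
So ◇◇◇¬p fails at the other 1 world.

1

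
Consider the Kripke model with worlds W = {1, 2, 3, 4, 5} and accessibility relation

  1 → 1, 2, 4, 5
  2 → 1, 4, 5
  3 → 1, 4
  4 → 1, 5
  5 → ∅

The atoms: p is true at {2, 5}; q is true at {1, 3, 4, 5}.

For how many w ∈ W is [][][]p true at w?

1: successors {1, 2, 4, 5}; [][]p there: 1:F, 2:F, 4:F, 5:T. ✗
2: successors {1, 4, 5}; [][]p there: 1:F, 4:F, 5:T. ✗
3: successors {1, 4}; [][]p there: 1:F, 4:F. ✗
4: successors {1, 5}; [][]p there: 1:F, 5:T. ✗
5: no successors, so [][][]p holds vacuously. ✓
Satisfying worlds: {5}.

1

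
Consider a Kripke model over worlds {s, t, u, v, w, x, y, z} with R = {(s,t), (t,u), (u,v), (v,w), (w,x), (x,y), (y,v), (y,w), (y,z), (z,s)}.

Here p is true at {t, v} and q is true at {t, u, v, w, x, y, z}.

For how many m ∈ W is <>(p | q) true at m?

s: successors {t}; p | q there: t:T. ✓
t: successors {u}; p | q there: u:T. ✓
u: successors {v}; p | q there: v:T. ✓
v: successors {w}; p | q there: w:T. ✓
w: successors {x}; p | q there: x:T. ✓
x: successors {y}; p | q there: y:T. ✓
y: successors {v, w, z}; p | q there: v:T, w:T, z:T. ✓
z: successors {s}; p | q there: s:F. ✗
Satisfying worlds: {s, t, u, v, w, x, y}.

7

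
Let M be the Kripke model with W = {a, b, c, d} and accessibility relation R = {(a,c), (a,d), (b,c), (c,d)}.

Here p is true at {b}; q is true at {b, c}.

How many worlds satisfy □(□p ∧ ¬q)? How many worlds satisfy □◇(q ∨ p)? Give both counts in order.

2 and 1

For □(□p ∧ ¬q):
a: successors {c, d}; □p ∧ ¬q there: c:F, d:T. ✗
b: successors {c}; □p ∧ ¬q there: c:F. ✗
c: successors {d}; □p ∧ ¬q there: d:T. ✓
d: no successors, so □(□p ∧ ¬q) holds vacuously. ✓
— 2 worlds.
For □◇(q ∨ p):
a: successors {c, d}; ◇(q ∨ p) there: c:F, d:F. ✗
b: successors {c}; ◇(q ∨ p) there: c:F. ✗
c: successors {d}; ◇(q ∨ p) there: d:F. ✗
d: no successors, so □◇(q ∨ p) holds vacuously. ✓
— 1 world.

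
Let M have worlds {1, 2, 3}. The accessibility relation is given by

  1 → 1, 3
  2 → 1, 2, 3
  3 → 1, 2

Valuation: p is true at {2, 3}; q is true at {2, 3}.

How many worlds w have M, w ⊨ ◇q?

3

1: successors {1, 3}; q there: 1:F, 3:T. ✓
2: successors {1, 2, 3}; q there: 1:F, 2:T, 3:T. ✓
3: successors {1, 2}; q there: 1:F, 2:T. ✓
Satisfying worlds: {1, 2, 3}.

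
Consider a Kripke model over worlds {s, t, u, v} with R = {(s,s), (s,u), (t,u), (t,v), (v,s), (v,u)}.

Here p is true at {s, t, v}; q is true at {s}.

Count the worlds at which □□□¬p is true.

s: successors {s, u}; □□¬p there: s:F, u:T. ✗
t: successors {u, v}; □□¬p there: u:T, v:F. ✗
u: no successors, so □□□¬p holds vacuously. ✓
v: successors {s, u}; □□¬p there: s:F, u:T. ✗
Satisfying worlds: {u}.

1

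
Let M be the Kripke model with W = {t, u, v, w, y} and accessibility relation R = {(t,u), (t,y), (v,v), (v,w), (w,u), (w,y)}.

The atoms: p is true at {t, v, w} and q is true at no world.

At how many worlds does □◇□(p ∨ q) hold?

3

t: successors {u, y}; ◇□(p ∨ q) there: u:F, y:F. ✗
u: no successors, so □◇□(p ∨ q) holds vacuously. ✓
v: successors {v, w}; ◇□(p ∨ q) there: v:T, w:T. ✓
w: successors {u, y}; ◇□(p ∨ q) there: u:F, y:F. ✗
y: no successors, so □◇□(p ∨ q) holds vacuously. ✓
Satisfying worlds: {u, v, y}.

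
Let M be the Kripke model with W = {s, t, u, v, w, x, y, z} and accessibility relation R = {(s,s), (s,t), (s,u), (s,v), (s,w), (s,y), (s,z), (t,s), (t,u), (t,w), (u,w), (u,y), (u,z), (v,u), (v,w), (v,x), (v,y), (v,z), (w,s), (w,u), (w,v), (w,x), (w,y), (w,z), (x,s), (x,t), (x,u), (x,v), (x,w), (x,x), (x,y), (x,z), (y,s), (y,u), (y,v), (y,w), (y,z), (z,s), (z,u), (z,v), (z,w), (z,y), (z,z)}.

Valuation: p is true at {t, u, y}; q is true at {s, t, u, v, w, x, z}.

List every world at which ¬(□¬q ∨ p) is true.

{s, v, w, x, z}

s: □¬q ∨ p is F. ✓
t: □¬q ∨ p is T. ✗
u: □¬q ∨ p is T. ✗
v: □¬q ∨ p is F. ✓
w: □¬q ∨ p is F. ✓
x: □¬q ∨ p is F. ✓
y: □¬q ∨ p is T. ✗
z: □¬q ∨ p is F. ✓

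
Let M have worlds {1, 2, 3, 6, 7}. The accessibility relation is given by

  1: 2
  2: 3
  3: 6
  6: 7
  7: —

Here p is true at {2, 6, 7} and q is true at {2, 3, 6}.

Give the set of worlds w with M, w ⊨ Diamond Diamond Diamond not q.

1: successors {2}; Diamond Diamond not q there: 2:F. ✗
2: successors {3}; Diamond Diamond not q there: 3:T. ✓
3: successors {6}; Diamond Diamond not q there: 6:F. ✗
6: successors {7}; Diamond Diamond not q there: 7:F. ✗
7: no successors, so Diamond Diamond Diamond not q fails. ✗

{2}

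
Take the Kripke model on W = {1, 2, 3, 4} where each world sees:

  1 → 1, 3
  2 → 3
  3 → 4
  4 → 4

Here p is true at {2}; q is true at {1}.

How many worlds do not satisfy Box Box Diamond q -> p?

1: Box Box Diamond q is F, p is F. ✓
2: Box Box Diamond q is F, p is T. ✓
3: Box Box Diamond q is F, p is F. ✓
4: Box Box Diamond q is F, p is F. ✓
Satisfying worlds: {1, 2, 3, 4}.
So Box Box Diamond q -> p fails at the other 0 worlds.

0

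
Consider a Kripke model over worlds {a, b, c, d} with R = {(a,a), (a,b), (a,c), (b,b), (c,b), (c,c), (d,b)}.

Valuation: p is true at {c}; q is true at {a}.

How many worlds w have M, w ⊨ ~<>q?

3

a: <>q is T. ✗
b: <>q is F. ✓
c: <>q is F. ✓
d: <>q is F. ✓
Satisfying worlds: {b, c, d}.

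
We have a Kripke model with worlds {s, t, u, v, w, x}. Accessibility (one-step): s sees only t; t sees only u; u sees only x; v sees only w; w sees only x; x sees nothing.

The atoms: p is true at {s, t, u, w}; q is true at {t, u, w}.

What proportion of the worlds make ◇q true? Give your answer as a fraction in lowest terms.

1/2

s: successors {t}; q there: t:T. ✓
t: successors {u}; q there: u:T. ✓
u: successors {x}; q there: x:F. ✗
v: successors {w}; q there: w:T. ✓
w: successors {x}; q there: x:F. ✗
x: no successors, so ◇q fails. ✗
That's 3 of 6 worlds, so 3/6 = 1/2.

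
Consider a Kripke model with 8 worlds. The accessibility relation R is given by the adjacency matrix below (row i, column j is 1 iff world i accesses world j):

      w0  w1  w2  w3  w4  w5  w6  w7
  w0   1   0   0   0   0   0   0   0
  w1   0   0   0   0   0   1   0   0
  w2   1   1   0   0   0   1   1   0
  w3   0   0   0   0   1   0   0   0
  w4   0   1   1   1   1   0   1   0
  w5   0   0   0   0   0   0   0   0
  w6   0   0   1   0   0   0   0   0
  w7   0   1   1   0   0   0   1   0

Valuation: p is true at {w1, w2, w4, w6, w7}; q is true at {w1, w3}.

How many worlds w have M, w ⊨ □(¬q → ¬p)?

w0: successors {w0}; ¬q → ¬p there: w0:T. ✓
w1: successors {w5}; ¬q → ¬p there: w5:T. ✓
w2: successors {w0, w1, w5, w6}; ¬q → ¬p there: w0:T, w1:T, w5:T, w6:F. ✗
w3: successors {w4}; ¬q → ¬p there: w4:F. ✗
w4: successors {w1, w2, w3, w4, w6}; ¬q → ¬p there: w1:T, w2:F, w3:T, w4:F, w6:F. ✗
w5: no successors, so □(¬q → ¬p) holds vacuously. ✓
w6: successors {w2}; ¬q → ¬p there: w2:F. ✗
w7: successors {w1, w2, w6}; ¬q → ¬p there: w1:T, w2:F, w6:F. ✗
Satisfying worlds: {w0, w1, w5}.

3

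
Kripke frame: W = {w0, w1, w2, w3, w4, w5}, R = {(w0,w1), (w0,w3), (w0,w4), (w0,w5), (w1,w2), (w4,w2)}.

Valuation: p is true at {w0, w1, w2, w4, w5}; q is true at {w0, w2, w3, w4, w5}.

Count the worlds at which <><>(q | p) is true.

w0: successors {w1, w3, w4, w5}; <>(q | p) there: w1:T, w3:F, w4:T, w5:F. ✓
w1: successors {w2}; <>(q | p) there: w2:F. ✗
w2: no successors, so <><>(q | p) fails. ✗
w3: no successors, so <><>(q | p) fails. ✗
w4: successors {w2}; <>(q | p) there: w2:F. ✗
w5: no successors, so <><>(q | p) fails. ✗
Satisfying worlds: {w0}.

1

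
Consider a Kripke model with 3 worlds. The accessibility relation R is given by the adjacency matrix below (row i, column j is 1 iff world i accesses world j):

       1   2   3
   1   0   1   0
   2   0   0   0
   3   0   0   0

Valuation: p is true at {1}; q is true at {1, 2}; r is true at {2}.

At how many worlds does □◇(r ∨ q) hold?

1: successors {2}; ◇(r ∨ q) there: 2:F. ✗
2: no successors, so □◇(r ∨ q) holds vacuously. ✓
3: no successors, so □◇(r ∨ q) holds vacuously. ✓
Satisfying worlds: {2, 3}.

2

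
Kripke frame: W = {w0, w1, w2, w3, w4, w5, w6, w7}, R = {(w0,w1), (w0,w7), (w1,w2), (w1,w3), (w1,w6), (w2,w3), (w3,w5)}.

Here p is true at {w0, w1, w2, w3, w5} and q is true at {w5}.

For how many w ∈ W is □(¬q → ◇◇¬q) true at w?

5

w0: successors {w1, w7}; ¬q → ◇◇¬q there: w1:T, w7:F. ✗
w1: successors {w2, w3, w6}; ¬q → ◇◇¬q there: w2:F, w3:F, w6:F. ✗
w2: successors {w3}; ¬q → ◇◇¬q there: w3:F. ✗
w3: successors {w5}; ¬q → ◇◇¬q there: w5:T. ✓
w4: no successors, so □(¬q → ◇◇¬q) holds vacuously. ✓
w5: no successors, so □(¬q → ◇◇¬q) holds vacuously. ✓
w6: no successors, so □(¬q → ◇◇¬q) holds vacuously. ✓
w7: no successors, so □(¬q → ◇◇¬q) holds vacuously. ✓
Satisfying worlds: {w3, w4, w5, w6, w7}.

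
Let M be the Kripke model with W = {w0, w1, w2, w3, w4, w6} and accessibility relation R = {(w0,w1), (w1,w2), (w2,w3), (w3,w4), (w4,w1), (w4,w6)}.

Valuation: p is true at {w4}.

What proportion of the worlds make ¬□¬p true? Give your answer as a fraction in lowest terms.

1/6

w0: □¬p is T. ✗
w1: □¬p is T. ✗
w2: □¬p is T. ✗
w3: □¬p is F. ✓
w4: □¬p is T. ✗
w6: □¬p is T. ✗
That's 1 of 6 worlds, so 1/6.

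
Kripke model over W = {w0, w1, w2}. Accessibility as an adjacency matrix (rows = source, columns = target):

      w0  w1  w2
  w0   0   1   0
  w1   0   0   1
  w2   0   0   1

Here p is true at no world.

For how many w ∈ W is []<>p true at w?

0

w0: successors {w1}; <>p there: w1:F. ✗
w1: successors {w2}; <>p there: w2:F. ✗
w2: successors {w2}; <>p there: w2:F. ✗
Satisfying worlds: ∅.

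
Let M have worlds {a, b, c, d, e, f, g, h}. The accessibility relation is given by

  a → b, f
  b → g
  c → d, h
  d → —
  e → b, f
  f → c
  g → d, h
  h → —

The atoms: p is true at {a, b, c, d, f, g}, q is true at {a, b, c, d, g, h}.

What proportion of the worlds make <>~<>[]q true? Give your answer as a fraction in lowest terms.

1/4

a: successors {b, f}; ~<>[]q there: b:F, f:F. ✗
b: successors {g}; ~<>[]q there: g:F. ✗
c: successors {d, h}; ~<>[]q there: d:T, h:T. ✓
d: no successors, so <>~<>[]q fails. ✗
e: successors {b, f}; ~<>[]q there: b:F, f:F. ✗
f: successors {c}; ~<>[]q there: c:F. ✗
g: successors {d, h}; ~<>[]q there: d:T, h:T. ✓
h: no successors, so <>~<>[]q fails. ✗
That's 2 of 8 worlds, so 2/8 = 1/4.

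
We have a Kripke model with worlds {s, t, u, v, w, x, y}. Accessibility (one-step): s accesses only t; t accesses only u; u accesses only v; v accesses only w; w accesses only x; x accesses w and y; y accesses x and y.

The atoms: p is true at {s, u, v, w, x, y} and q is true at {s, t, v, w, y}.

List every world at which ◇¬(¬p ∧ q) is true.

{t, u, v, w, x, y}

s: successors {t}; ¬(¬p ∧ q) there: t:F. ✗
t: successors {u}; ¬(¬p ∧ q) there: u:T. ✓
u: successors {v}; ¬(¬p ∧ q) there: v:T. ✓
v: successors {w}; ¬(¬p ∧ q) there: w:T. ✓
w: successors {x}; ¬(¬p ∧ q) there: x:T. ✓
x: successors {w, y}; ¬(¬p ∧ q) there: w:T, y:T. ✓
y: successors {x, y}; ¬(¬p ∧ q) there: x:T, y:T. ✓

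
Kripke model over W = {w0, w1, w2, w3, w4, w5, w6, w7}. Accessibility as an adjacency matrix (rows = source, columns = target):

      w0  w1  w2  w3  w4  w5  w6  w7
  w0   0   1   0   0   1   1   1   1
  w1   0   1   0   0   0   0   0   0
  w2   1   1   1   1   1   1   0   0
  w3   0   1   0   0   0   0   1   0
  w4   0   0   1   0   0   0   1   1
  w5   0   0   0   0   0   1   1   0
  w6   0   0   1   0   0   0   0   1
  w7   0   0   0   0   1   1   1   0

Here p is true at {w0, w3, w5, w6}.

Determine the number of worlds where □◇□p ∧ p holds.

1

w0: □◇□p is F, p is T. ✗
w1: □◇□p is F, p is F. ✗
w2: □◇□p is F, p is F. ✗
w3: □◇□p is F, p is T. ✗
w4: □◇□p is F, p is F. ✗
w5: □◇□p is F, p is T. ✗
w6: □◇□p is T, p is T. ✓
w7: □◇□p is F, p is F. ✗
Satisfying worlds: {w6}.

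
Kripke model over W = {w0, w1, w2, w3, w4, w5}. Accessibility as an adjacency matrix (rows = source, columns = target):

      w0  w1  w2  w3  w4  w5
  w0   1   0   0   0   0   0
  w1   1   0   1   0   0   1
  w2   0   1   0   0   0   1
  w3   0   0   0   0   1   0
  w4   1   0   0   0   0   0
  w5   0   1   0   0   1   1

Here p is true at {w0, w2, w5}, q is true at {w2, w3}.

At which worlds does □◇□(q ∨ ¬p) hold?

∅

w0: successors {w0}; ◇□(q ∨ ¬p) there: w0:F. ✗
w1: successors {w0, w2, w5}; ◇□(q ∨ ¬p) there: w0:F, w2:F, w5:F. ✗
w2: successors {w1, w5}; ◇□(q ∨ ¬p) there: w1:F, w5:F. ✗
w3: successors {w4}; ◇□(q ∨ ¬p) there: w4:F. ✗
w4: successors {w0}; ◇□(q ∨ ¬p) there: w0:F. ✗
w5: successors {w1, w4, w5}; ◇□(q ∨ ¬p) there: w1:F, w4:F, w5:F. ✗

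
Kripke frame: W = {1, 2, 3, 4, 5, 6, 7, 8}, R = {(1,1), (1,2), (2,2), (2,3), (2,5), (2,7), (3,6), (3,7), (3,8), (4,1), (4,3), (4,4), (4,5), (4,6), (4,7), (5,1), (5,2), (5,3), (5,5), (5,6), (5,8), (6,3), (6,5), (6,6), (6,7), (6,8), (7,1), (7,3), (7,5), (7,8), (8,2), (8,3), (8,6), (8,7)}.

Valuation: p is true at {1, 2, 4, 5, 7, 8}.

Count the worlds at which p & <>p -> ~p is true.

1: p & <>p is T, ~p is F. ✗
2: p & <>p is T, ~p is F. ✗
3: p & <>p is F, ~p is T. ✓
4: p & <>p is T, ~p is F. ✗
5: p & <>p is T, ~p is F. ✗
6: p & <>p is F, ~p is T. ✓
7: p & <>p is T, ~p is F. ✗
8: p & <>p is T, ~p is F. ✗
Satisfying worlds: {3, 6}.

2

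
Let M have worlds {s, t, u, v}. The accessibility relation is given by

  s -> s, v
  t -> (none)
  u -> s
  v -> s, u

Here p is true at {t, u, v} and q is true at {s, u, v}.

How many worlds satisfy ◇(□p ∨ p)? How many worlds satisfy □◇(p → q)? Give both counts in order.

2 and 4

For ◇(□p ∨ p):
s: successors {s, v}; □p ∨ p there: s:F, v:T. ✓
t: no successors, so ◇(□p ∨ p) fails. ✗
u: successors {s}; □p ∨ p there: s:F. ✗
v: successors {s, u}; □p ∨ p there: s:F, u:T. ✓
— 2 worlds.
For □◇(p → q):
s: successors {s, v}; ◇(p → q) there: s:T, v:T. ✓
t: no successors, so □◇(p → q) holds vacuously. ✓
u: successors {s}; ◇(p → q) there: s:T. ✓
v: successors {s, u}; ◇(p → q) there: s:T, u:T. ✓
— 4 worlds.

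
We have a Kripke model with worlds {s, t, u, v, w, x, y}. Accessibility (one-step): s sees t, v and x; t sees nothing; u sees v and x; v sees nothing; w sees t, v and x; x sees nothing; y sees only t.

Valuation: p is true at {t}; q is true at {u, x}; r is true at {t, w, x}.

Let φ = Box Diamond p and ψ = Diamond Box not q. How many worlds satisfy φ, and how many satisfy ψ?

For Box Diamond p:
s: successors {t, v, x}; Diamond p there: t:F, v:F, x:F. ✗
t: no successors, so Box Diamond p holds vacuously. ✓
u: successors {v, x}; Diamond p there: v:F, x:F. ✗
v: no successors, so Box Diamond p holds vacuously. ✓
w: successors {t, v, x}; Diamond p there: t:F, v:F, x:F. ✗
x: no successors, so Box Diamond p holds vacuously. ✓
y: successors {t}; Diamond p there: t:F. ✗
— 3 worlds.
For Diamond Box not q:
s: successors {t, v, x}; Box not q there: t:T, v:T, x:T. ✓
t: no successors, so Diamond Box not q fails. ✗
u: successors {v, x}; Box not q there: v:T, x:T. ✓
v: no successors, so Diamond Box not q fails. ✗
w: successors {t, v, x}; Box not q there: t:T, v:T, x:T. ✓
x: no successors, so Diamond Box not q fails. ✗
y: successors {t}; Box not q there: t:T. ✓
— 4 worlds.

3 and 4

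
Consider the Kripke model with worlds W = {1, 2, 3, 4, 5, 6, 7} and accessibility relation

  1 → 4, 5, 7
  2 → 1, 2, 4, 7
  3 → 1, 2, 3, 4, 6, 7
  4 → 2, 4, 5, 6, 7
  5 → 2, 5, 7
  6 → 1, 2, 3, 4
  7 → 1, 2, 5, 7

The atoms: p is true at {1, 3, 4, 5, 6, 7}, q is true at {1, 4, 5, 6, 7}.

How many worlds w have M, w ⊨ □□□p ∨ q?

1: □□□p is F, q is T. ✓
2: □□□p is F, q is F. ✗
3: □□□p is F, q is F. ✗
4: □□□p is F, q is T. ✓
5: □□□p is F, q is T. ✓
6: □□□p is F, q is T. ✓
7: □□□p is F, q is T. ✓
Satisfying worlds: {1, 4, 5, 6, 7}.

5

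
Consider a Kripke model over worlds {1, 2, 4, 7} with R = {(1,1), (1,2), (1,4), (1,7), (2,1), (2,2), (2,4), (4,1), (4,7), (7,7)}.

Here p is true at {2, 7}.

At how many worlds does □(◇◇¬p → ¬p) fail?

2

1: successors {1, 2, 4, 7}; ◇◇¬p → ¬p there: 1:T, 2:F, 4:T, 7:T. ✗
2: successors {1, 2, 4}; ◇◇¬p → ¬p there: 1:T, 2:F, 4:T. ✗
4: successors {1, 7}; ◇◇¬p → ¬p there: 1:T, 7:T. ✓
7: successors {7}; ◇◇¬p → ¬p there: 7:T. ✓
Satisfying worlds: {4, 7}.
So □(◇◇¬p → ¬p) fails at the other 2 worlds.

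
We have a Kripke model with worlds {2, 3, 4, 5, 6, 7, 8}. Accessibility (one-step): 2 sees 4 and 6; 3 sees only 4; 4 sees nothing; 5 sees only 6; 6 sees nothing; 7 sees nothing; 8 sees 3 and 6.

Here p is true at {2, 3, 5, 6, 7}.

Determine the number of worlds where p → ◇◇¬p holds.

2: p is T, ◇◇¬p is F. ✗
3: p is T, ◇◇¬p is F. ✗
4: p is F, ◇◇¬p is F. ✓
5: p is T, ◇◇¬p is F. ✗
6: p is T, ◇◇¬p is F. ✗
7: p is T, ◇◇¬p is F. ✗
8: p is F, ◇◇¬p is T. ✓
Satisfying worlds: {4, 8}.

2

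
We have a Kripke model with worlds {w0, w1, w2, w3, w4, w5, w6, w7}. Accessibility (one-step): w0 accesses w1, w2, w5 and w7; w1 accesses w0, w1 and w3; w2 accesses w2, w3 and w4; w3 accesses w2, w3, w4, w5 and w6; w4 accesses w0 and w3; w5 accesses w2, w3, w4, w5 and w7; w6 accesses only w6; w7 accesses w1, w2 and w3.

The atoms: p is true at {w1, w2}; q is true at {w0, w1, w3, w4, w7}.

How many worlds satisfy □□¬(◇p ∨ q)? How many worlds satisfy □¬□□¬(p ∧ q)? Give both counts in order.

For □□¬(◇p ∨ q):
w0: successors {w1, w2, w5, w7}; □¬(◇p ∨ q) there: w1:F, w2:F, w5:F, w7:F. ✗
w1: successors {w0, w1, w3}; □¬(◇p ∨ q) there: w0:F, w1:F, w3:F. ✗
w2: successors {w2, w3, w4}; □¬(◇p ∨ q) there: w2:F, w3:F, w4:F. ✗
w3: successors {w2, w3, w4, w5, w6}; □¬(◇p ∨ q) there: w2:F, w3:F, w4:F, w5:F, w6:T. ✗
w4: successors {w0, w3}; □¬(◇p ∨ q) there: w0:F, w3:F. ✗
w5: successors {w2, w3, w4, w5, w7}; □¬(◇p ∨ q) there: w2:F, w3:F, w4:F, w5:F, w7:F. ✗
w6: successors {w6}; □¬(◇p ∨ q) there: w6:T. ✓
w7: successors {w1, w2, w3}; □¬(◇p ∨ q) there: w1:F, w2:F, w3:F. ✗
— 1 world.
For □¬□□¬(p ∧ q):
w0: successors {w1, w2, w5, w7}; ¬□□¬(p ∧ q) there: w1:T, w2:F, w5:T, w7:T. ✗
w1: successors {w0, w1, w3}; ¬□□¬(p ∧ q) there: w0:T, w1:T, w3:F. ✗
w2: successors {w2, w3, w4}; ¬□□¬(p ∧ q) there: w2:F, w3:F, w4:T. ✗
w3: successors {w2, w3, w4, w5, w6}; ¬□□¬(p ∧ q) there: w2:F, w3:F, w4:T, w5:T, w6:F. ✗
w4: successors {w0, w3}; ¬□□¬(p ∧ q) there: w0:T, w3:F. ✗
w5: successors {w2, w3, w4, w5, w7}; ¬□□¬(p ∧ q) there: w2:F, w3:F, w4:T, w5:T, w7:T. ✗
w6: successors {w6}; ¬□□¬(p ∧ q) there: w6:F. ✗
w7: successors {w1, w2, w3}; ¬□□¬(p ∧ q) there: w1:T, w2:F, w3:F. ✗
— 0 worlds.

1 and 0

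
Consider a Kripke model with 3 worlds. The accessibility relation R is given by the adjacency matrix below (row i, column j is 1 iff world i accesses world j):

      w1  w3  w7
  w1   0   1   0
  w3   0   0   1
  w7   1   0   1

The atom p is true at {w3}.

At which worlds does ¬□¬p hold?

{w1}

w1: □¬p is F. ✓
w3: □¬p is T. ✗
w7: □¬p is T. ✗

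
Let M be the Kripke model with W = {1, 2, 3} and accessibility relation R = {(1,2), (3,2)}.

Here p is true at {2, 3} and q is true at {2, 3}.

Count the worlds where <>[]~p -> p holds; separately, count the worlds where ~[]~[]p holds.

For <>[]~p -> p:
1: <>[]~p is T, p is F. ✗
2: <>[]~p is F, p is T. ✓
3: <>[]~p is T, p is T. ✓
— 2 worlds.
For ~[]~[]p:
1: []~[]p is F. ✓
2: []~[]p is T. ✗
3: []~[]p is F. ✓
— 2 worlds.

2 and 2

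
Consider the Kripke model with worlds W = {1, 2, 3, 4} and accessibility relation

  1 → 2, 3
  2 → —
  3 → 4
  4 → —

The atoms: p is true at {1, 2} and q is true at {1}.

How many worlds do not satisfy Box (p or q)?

1: successors {2, 3}; p or q there: 2:T, 3:F. ✗
2: no successors, so Box (p or q) holds vacuously. ✓
3: successors {4}; p or q there: 4:F. ✗
4: no successors, so Box (p or q) holds vacuously. ✓
Satisfying worlds: {2, 4}.
So Box (p or q) fails at the other 2 worlds.

2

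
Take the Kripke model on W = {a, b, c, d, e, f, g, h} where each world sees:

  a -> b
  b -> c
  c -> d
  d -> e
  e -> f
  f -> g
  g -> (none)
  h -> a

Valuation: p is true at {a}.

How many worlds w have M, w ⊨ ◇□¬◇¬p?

2

a: successors {b}; □¬◇¬p there: b:F. ✗
b: successors {c}; □¬◇¬p there: c:F. ✗
c: successors {d}; □¬◇¬p there: d:F. ✗
d: successors {e}; □¬◇¬p there: e:F. ✗
e: successors {f}; □¬◇¬p there: f:T. ✓
f: successors {g}; □¬◇¬p there: g:T. ✓
g: no successors, so ◇□¬◇¬p fails. ✗
h: successors {a}; □¬◇¬p there: a:F. ✗
Satisfying worlds: {e, f}.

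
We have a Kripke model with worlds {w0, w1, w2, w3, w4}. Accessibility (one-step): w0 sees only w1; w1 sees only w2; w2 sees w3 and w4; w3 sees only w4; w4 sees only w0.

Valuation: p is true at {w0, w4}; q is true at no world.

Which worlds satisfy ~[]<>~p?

w0: []<>~p is T. ✗
w1: []<>~p is T. ✗
w2: []<>~p is F. ✓
w3: []<>~p is F. ✓
w4: []<>~p is T. ✗

{w2, w3}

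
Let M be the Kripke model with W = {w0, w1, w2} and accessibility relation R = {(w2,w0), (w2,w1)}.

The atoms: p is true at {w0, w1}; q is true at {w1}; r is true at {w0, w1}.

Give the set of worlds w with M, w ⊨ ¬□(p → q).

w0: □(p → q) is T. ✗
w1: □(p → q) is T. ✗
w2: □(p → q) is F. ✓

{w2}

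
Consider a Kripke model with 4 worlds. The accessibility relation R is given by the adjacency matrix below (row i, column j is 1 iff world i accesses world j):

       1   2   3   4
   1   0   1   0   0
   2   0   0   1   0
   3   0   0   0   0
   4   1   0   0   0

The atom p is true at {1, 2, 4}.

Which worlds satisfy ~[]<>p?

1: []<>p is F. ✓
2: []<>p is F. ✓
3: []<>p is T. ✗
4: []<>p is T. ✗

{1, 2}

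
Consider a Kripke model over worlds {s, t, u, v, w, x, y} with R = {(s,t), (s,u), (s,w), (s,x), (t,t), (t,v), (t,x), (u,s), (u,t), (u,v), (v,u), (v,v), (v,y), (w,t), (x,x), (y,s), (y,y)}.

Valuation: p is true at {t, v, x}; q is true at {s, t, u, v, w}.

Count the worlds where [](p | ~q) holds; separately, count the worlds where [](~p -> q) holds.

3 and 5

For [](p | ~q):
s: successors {t, u, w, x}; p | ~q there: t:T, u:F, w:F, x:T. ✗
t: successors {t, v, x}; p | ~q there: t:T, v:T, x:T. ✓
u: successors {s, t, v}; p | ~q there: s:F, t:T, v:T. ✗
v: successors {u, v, y}; p | ~q there: u:F, v:T, y:T. ✗
w: successors {t}; p | ~q there: t:T. ✓
x: successors {x}; p | ~q there: x:T. ✓
y: successors {s, y}; p | ~q there: s:F, y:T. ✗
— 3 worlds.
For [](~p -> q):
s: successors {t, u, w, x}; ~p -> q there: t:T, u:T, w:T, x:T. ✓
t: successors {t, v, x}; ~p -> q there: t:T, v:T, x:T. ✓
u: successors {s, t, v}; ~p -> q there: s:T, t:T, v:T. ✓
v: successors {u, v, y}; ~p -> q there: u:T, v:T, y:F. ✗
w: successors {t}; ~p -> q there: t:T. ✓
x: successors {x}; ~p -> q there: x:T. ✓
y: successors {s, y}; ~p -> q there: s:T, y:F. ✗
— 5 worlds.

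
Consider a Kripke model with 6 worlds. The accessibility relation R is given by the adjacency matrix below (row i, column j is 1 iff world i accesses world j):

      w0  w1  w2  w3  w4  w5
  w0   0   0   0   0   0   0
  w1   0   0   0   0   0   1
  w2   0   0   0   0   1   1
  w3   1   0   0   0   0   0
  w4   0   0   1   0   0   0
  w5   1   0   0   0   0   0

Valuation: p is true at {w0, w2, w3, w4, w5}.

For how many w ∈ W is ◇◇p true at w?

w0: no successors, so ◇◇p fails. ✗
w1: successors {w5}; ◇p there: w5:T. ✓
w2: successors {w4, w5}; ◇p there: w4:T, w5:T. ✓
w3: successors {w0}; ◇p there: w0:F. ✗
w4: successors {w2}; ◇p there: w2:T. ✓
w5: successors {w0}; ◇p there: w0:F. ✗
Satisfying worlds: {w1, w2, w4}.

3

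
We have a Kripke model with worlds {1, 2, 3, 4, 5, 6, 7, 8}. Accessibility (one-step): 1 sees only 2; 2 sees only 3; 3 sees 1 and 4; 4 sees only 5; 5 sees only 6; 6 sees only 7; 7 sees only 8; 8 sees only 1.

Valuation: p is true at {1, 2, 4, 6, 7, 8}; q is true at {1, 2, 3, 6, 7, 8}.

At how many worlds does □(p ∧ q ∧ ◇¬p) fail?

7

1: successors {2}; p ∧ q ∧ ◇¬p there: 2:T. ✓
2: successors {3}; p ∧ q ∧ ◇¬p there: 3:F. ✗
3: successors {1, 4}; p ∧ q ∧ ◇¬p there: 1:F, 4:F. ✗
4: successors {5}; p ∧ q ∧ ◇¬p there: 5:F. ✗
5: successors {6}; p ∧ q ∧ ◇¬p there: 6:F. ✗
6: successors {7}; p ∧ q ∧ ◇¬p there: 7:F. ✗
7: successors {8}; p ∧ q ∧ ◇¬p there: 8:F. ✗
8: successors {1}; p ∧ q ∧ ◇¬p there: 1:F. ✗
Satisfying worlds: {1}.
So □(p ∧ q ∧ ◇¬p) fails at the other 7 worlds.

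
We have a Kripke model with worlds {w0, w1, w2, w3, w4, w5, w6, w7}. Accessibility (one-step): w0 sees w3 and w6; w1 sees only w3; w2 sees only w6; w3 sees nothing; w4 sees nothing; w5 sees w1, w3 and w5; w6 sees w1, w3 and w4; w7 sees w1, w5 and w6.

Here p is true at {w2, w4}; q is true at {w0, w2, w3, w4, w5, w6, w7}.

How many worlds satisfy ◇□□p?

w0: successors {w3, w6}; □□p there: w3:T, w6:F. ✓
w1: successors {w3}; □□p there: w3:T. ✓
w2: successors {w6}; □□p there: w6:F. ✗
w3: no successors, so ◇□□p fails. ✗
w4: no successors, so ◇□□p fails. ✗
w5: successors {w1, w3, w5}; □□p there: w1:T, w3:T, w5:F. ✓
w6: successors {w1, w3, w4}; □□p there: w1:T, w3:T, w4:T. ✓
w7: successors {w1, w5, w6}; □□p there: w1:T, w5:F, w6:F. ✓
Satisfying worlds: {w0, w1, w5, w6, w7}.

5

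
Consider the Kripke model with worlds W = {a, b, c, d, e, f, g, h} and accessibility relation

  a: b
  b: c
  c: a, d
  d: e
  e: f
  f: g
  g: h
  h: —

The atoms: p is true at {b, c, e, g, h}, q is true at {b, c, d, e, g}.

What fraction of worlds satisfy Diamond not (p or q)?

1/4

a: successors {b}; not (p or q) there: b:F. ✗
b: successors {c}; not (p or q) there: c:F. ✗
c: successors {a, d}; not (p or q) there: a:T, d:F. ✓
d: successors {e}; not (p or q) there: e:F. ✗
e: successors {f}; not (p or q) there: f:T. ✓
f: successors {g}; not (p or q) there: g:F. ✗
g: successors {h}; not (p or q) there: h:F. ✗
h: no successors, so Diamond not (p or q) fails. ✗
That's 2 of 8 worlds, so 2/8 = 1/4.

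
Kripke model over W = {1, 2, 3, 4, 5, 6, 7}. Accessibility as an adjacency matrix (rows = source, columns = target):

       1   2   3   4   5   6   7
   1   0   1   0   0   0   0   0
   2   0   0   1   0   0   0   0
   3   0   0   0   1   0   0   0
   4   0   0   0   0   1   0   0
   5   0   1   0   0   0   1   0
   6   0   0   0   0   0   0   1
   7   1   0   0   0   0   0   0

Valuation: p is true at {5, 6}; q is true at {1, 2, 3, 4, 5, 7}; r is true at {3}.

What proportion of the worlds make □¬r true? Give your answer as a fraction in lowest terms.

6/7

1: successors {2}; ¬r there: 2:T. ✓
2: successors {3}; ¬r there: 3:F. ✗
3: successors {4}; ¬r there: 4:T. ✓
4: successors {5}; ¬r there: 5:T. ✓
5: successors {2, 6}; ¬r there: 2:T, 6:T. ✓
6: successors {7}; ¬r there: 7:T. ✓
7: successors {1}; ¬r there: 1:T. ✓
That's 6 of 7 worlds, so 6/7.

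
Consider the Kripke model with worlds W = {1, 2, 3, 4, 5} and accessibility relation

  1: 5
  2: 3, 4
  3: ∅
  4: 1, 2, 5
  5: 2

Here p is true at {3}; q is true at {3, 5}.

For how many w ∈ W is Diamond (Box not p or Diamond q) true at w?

1: successors {5}; Box not p or Diamond q there: 5:T. ✓
2: successors {3, 4}; Box not p or Diamond q there: 3:T, 4:T. ✓
3: no successors, so Diamond (Box not p or Diamond q) fails. ✗
4: successors {1, 2, 5}; Box not p or Diamond q there: 1:T, 2:T, 5:T. ✓
5: successors {2}; Box not p or Diamond q there: 2:T. ✓
Satisfying worlds: {1, 2, 4, 5}.

4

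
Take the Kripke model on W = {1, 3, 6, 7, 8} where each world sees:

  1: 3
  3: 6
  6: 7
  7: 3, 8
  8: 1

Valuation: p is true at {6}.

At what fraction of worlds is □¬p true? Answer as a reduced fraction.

1: successors {3}; ¬p there: 3:T. ✓
3: successors {6}; ¬p there: 6:F. ✗
6: successors {7}; ¬p there: 7:T. ✓
7: successors {3, 8}; ¬p there: 3:T, 8:T. ✓
8: successors {1}; ¬p there: 1:T. ✓
That's 4 of 5 worlds, so 4/5.

4/5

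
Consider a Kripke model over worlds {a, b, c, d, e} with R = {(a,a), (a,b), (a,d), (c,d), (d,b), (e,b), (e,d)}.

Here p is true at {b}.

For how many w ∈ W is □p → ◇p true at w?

4

a: □p is F, ◇p is T. ✓
b: □p is T, ◇p is F. ✗
c: □p is F, ◇p is F. ✓
d: □p is T, ◇p is T. ✓
e: □p is F, ◇p is T. ✓
Satisfying worlds: {a, c, d, e}.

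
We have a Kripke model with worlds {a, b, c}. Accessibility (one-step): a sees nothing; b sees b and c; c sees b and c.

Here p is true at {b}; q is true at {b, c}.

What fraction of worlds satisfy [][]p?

a: no successors, so [][]p holds vacuously. ✓
b: successors {b, c}; []p there: b:F, c:F. ✗
c: successors {b, c}; []p there: b:F, c:F. ✗
That's 1 of 3 worlds, so 1/3.

1/3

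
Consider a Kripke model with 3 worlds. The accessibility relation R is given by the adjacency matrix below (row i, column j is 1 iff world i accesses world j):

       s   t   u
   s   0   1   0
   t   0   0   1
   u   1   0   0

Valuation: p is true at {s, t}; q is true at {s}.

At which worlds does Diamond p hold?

s: successors {t}; p there: t:T. ✓
t: successors {u}; p there: u:F. ✗
u: successors {s}; p there: s:T. ✓

{s, u}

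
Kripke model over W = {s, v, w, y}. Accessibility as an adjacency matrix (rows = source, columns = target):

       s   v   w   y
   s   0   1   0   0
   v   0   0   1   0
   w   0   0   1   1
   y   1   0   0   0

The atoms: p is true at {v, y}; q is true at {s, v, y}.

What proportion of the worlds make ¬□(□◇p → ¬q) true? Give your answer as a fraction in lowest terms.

s: □(□◇p → ¬q) is F. ✓
v: □(□◇p → ¬q) is T. ✗
w: □(□◇p → ¬q) is F. ✓
y: □(□◇p → ¬q) is T. ✗
That's 2 of 4 worlds, so 2/4 = 1/2.

1/2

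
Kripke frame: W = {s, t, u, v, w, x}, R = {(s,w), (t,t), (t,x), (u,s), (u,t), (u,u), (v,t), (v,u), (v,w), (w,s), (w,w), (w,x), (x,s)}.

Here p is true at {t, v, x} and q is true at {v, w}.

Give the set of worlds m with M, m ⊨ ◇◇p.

s: successors {w}; ◇p there: w:T. ✓
t: successors {t, x}; ◇p there: t:T, x:F. ✓
u: successors {s, t, u}; ◇p there: s:F, t:T, u:T. ✓
v: successors {t, u, w}; ◇p there: t:T, u:T, w:T. ✓
w: successors {s, w, x}; ◇p there: s:F, w:T, x:F. ✓
x: successors {s}; ◇p there: s:F. ✗

{s, t, u, v, w}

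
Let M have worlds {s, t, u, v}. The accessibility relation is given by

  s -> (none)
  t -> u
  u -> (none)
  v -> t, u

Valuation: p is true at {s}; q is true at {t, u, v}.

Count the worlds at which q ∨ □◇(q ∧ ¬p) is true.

4

s: q is F, □◇(q ∧ ¬p) is T. ✓
t: q is T, □◇(q ∧ ¬p) is F. ✓
u: q is T, □◇(q ∧ ¬p) is T. ✓
v: q is T, □◇(q ∧ ¬p) is F. ✓
Satisfying worlds: {s, t, u, v}.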